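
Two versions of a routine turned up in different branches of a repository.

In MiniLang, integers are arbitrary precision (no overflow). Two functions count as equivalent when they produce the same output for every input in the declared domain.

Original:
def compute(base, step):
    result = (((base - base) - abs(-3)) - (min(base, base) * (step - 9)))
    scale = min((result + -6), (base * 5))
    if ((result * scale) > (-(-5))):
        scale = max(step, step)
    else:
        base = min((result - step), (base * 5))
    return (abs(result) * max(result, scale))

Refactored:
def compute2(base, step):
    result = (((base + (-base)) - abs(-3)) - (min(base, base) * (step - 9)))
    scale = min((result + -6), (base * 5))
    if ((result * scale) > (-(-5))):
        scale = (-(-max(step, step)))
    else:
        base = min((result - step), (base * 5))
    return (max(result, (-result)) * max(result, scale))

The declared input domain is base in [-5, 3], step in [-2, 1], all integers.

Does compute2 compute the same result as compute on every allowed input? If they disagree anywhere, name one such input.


Although min/max/abs usage differs; also arithmetic usage differs, 36/36 inputs agree.
verdict: equivalent


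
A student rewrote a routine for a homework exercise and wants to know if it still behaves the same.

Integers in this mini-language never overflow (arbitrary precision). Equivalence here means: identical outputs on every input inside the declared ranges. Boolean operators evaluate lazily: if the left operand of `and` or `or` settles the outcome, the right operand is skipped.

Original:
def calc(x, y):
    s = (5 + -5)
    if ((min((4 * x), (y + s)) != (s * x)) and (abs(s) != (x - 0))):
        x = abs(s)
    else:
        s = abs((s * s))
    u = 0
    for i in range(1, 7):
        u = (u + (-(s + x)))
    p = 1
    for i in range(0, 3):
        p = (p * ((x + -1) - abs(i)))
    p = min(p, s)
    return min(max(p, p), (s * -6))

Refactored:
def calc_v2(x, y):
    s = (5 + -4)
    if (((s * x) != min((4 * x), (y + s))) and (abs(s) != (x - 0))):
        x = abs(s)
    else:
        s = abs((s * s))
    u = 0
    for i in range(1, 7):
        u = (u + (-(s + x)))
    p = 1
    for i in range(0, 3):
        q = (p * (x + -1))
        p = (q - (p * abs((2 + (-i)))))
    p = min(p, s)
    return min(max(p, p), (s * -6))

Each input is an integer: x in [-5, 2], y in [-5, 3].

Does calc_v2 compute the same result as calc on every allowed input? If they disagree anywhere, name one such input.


Take x=1, y=0.
calc: s := 0 | ((min((4 * x), (y + s)) != (s * x)) and (abs(s) != (x - 0))): false | s := 0 | u := 0 | iter i=1: | u := -1 | iter i=2: | u := -2 | iter i=3: | u := -3 | iter i=4: | u := -4 | iter i=5: | u := -5 | iter i=6: | u := -6 | p := 1 | iter i=0: | p := 0 | iter i=1: | p := 0 | iter i=2: | p := 0 | p := 0 | result 0
calc_v2: s := 1 | (((s * x) != min((4 * x), (y + s))) and (abs(s) != (x - 0))): false | s := 1 | u := 0 | iter i=1: | u := -2 | iter i=2: | u := -4 | iter i=3: | u := -6 | iter i=4: | u := -8 | iter i=5: | u := -10 | iter i=6: | u := -12 | p := 1 | iter i=0: | q := 0 | p := -2 | iter i=1: | q := 0 | p := 2 | iter i=2: | q := 0 | p := 0 | p := 0 | result -6
0 against -6: the behavior changed.
verdict: not equivalent; witness: x=1, y=0


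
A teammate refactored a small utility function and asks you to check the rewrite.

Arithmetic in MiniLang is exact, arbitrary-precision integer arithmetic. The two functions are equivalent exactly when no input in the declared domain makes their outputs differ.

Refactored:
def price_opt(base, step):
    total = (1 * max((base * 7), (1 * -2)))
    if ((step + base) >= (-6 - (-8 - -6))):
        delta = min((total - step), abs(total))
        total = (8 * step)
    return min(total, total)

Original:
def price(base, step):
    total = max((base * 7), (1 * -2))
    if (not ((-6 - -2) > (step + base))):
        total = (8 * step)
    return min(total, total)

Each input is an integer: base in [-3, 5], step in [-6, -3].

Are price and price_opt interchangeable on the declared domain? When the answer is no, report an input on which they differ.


The two are interchangeable: comparison usage differs, arithmetic usage differs, constant usage differs, min/max/abs usage differs, statement counts differ, local variable names differ, boolean connective usage differs, and every declared input agrees.
Spot check at base=3, step=-3 — price: total becomes 21; next (not ((-6 - -2) > (step + base))) evaluates to true; next total becomes -24; next final value -24. price_opt: total becomes 21; next ((step + base) >= (-6 - (-8 - -6))) evaluates to true; next delta becomes 21; next total becomes -24; next final value -24. Both give -24.
An exhaustive pass over the 36 declared inputs shows identical outputs.
verdict: equivalent


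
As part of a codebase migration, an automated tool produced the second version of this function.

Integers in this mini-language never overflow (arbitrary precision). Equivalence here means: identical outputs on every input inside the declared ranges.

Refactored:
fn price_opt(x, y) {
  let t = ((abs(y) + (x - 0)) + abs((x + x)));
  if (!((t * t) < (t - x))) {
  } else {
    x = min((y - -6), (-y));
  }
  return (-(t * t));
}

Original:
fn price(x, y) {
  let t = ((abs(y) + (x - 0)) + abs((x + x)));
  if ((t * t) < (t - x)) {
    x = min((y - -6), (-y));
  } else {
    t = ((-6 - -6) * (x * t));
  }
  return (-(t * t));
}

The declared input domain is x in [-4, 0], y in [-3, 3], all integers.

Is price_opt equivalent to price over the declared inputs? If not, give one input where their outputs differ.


There is a counterexample at x=-4, y=-3: 0 on one side, -49 on the other.
price: t := 7 | ((t * t) < (t - x)): false | t := 0 | result 0
price_opt: t := 7 | (!((t * t) < (t - x))): true | result -49
verdict: not equivalent; witness: x=-4, y=-3


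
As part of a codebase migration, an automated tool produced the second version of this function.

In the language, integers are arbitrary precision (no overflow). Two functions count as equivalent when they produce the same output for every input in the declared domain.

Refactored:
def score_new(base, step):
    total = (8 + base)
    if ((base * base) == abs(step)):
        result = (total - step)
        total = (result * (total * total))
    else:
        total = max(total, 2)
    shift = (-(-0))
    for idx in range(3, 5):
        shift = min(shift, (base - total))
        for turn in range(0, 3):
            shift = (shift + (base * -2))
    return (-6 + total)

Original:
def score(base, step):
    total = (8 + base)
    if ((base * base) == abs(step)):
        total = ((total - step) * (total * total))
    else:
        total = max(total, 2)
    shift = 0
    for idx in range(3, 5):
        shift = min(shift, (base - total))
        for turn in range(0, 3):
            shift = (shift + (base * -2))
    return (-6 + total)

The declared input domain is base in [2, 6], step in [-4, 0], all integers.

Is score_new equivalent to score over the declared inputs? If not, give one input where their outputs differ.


Changes here: statement counts differ; and local variable names differ; the full 25-point sweep finds no disagreement.
verdict: equivalent


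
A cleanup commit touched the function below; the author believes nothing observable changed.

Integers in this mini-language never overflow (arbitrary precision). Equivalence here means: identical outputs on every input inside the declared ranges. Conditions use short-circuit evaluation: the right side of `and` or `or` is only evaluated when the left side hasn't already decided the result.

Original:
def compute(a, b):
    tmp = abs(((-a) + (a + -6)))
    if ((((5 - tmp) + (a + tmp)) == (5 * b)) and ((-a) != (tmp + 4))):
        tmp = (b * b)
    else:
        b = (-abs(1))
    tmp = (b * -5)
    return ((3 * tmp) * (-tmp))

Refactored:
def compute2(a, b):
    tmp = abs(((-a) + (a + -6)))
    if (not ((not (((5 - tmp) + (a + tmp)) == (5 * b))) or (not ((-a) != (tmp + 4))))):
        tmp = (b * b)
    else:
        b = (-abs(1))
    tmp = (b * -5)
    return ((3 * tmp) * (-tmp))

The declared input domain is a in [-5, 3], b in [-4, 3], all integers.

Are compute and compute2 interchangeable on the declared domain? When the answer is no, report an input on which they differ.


Changes here: boolean connective usage differs; the full 72-point sweep finds no disagreement.
verdict: equivalent


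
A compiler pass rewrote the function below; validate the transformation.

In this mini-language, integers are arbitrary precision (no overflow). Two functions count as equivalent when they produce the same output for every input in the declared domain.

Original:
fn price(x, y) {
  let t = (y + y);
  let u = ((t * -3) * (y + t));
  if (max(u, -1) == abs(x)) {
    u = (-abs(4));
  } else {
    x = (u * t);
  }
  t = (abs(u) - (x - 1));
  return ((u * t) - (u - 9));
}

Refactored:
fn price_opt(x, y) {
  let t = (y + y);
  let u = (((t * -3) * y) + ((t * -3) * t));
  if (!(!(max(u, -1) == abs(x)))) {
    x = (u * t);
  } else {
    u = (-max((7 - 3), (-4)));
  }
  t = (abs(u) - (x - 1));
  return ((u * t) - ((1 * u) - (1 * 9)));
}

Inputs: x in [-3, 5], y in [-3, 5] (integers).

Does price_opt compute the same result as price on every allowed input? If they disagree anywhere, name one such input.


x=-3, y=-3 yields 131229 from price but -19 from price_opt.
verdict: not equivalent; witness: x=-3, y=-3


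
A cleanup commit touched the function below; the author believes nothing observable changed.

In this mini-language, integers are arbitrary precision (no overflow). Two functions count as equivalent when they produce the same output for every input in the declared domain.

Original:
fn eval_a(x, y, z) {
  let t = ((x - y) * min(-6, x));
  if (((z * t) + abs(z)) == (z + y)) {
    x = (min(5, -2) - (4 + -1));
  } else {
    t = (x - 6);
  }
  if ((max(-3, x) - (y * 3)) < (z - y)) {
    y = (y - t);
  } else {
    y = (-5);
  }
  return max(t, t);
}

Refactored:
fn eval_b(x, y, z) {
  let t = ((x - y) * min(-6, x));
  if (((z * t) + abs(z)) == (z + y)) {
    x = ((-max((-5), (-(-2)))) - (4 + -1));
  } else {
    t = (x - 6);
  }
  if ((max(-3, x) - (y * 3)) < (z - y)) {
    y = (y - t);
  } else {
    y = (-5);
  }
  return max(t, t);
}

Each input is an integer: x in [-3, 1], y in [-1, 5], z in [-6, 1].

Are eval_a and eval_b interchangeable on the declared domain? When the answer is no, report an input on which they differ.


This is a faithful refactor — min/max/abs usage differs, but the computed results match everywhere.
Tracing x=-1, y=0, z=-3: eval_a: t becomes 6; next (((z * t) + abs(z)) == (z + y)) evaluates to false; next t becomes -7; next ((max(-3, x) - (y * 3)) < (z - y)) evaluates to false; next y becomes -5; next final value -7 | eval_b: t becomes 6; next (((z * t) + abs(z)) == (z + y)) evaluates to false; next t becomes -7; next ((max(-3, x) - (y * 3)) < (z - y)) evaluates to false; next y becomes -5; next final value -7 — matching result -7.
Checked all 280 inputs in the declared domain: the outputs agree on every one.
verdict: equivalent


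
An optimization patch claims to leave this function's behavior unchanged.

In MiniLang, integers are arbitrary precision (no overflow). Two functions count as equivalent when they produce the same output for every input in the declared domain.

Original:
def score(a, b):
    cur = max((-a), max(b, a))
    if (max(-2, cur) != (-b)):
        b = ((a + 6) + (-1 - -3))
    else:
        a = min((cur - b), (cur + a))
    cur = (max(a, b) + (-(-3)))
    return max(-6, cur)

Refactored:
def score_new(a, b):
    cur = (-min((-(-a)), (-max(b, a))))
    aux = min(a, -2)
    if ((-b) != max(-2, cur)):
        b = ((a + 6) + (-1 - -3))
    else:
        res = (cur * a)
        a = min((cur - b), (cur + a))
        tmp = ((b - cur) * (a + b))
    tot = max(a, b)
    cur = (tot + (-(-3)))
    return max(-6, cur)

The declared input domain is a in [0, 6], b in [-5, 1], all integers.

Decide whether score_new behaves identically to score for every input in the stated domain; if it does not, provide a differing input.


The two versions differ — the changes include constant usage differs; also statement counts differ; also min/max/abs usage differs; also arithmetic usage differs; also local variable names differ.
As a probe, take a=1, b=-3: score runs cur := 1 | (max(-2, cur) != (-b)): true | b := 9 | cur := 12 | result 12; score_new runs cur := 1 | aux := -2 | ((-b) != max(-2, cur)): true | b := 9 | tot := 9 | cur := 12 | result 12; both end at 12.
Every one of the 49 inputs gives matching results.
verdict: equivalent


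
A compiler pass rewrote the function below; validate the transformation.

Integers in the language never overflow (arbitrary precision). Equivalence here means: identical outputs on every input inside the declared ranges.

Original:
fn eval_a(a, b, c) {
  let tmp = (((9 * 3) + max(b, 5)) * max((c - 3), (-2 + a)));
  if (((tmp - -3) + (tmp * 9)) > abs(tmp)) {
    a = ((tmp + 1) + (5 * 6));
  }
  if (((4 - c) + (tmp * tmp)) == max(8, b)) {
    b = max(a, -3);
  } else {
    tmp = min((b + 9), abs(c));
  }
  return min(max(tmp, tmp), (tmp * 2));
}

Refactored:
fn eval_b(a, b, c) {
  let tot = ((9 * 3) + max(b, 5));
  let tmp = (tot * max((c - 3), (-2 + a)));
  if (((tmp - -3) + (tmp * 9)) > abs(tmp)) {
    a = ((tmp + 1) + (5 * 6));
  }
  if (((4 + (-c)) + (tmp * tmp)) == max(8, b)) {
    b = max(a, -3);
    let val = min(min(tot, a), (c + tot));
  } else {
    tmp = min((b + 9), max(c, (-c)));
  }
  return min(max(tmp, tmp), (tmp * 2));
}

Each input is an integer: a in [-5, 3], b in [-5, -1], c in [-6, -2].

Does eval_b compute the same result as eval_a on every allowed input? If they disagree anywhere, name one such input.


Changes here: arithmetic usage differs; and min/max/abs usage differs; and local variable names differ; and statement counts differ; the full 225-point sweep finds no disagreement.
verdict: equivalent


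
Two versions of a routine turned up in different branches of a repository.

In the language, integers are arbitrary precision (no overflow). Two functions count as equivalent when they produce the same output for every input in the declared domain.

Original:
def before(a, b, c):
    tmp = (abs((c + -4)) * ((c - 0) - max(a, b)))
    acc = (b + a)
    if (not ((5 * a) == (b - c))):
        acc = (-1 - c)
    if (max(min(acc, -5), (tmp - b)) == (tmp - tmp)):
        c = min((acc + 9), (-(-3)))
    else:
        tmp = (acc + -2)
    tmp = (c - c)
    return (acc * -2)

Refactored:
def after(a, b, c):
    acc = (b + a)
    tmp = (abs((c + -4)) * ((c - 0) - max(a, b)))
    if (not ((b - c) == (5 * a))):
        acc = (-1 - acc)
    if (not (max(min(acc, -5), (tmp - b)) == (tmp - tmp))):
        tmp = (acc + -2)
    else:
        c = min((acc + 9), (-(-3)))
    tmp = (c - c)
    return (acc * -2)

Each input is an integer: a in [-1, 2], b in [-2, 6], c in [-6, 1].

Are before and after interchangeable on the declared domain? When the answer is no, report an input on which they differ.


Consider the input a=-1, b=-2, c=-6.
before: tmp becomes -50; next acc becomes -3; next (not ((5 * a) == (b - c))) evaluates to true; next acc becomes 5; next (max(min(acc, -5), (tmp - b)) == (tmp - tmp)) evaluates to false; next tmp becomes 3; next tmp becomes 0; next final value -10
after: acc becomes -3; next tmp becomes -50; next (not ((b - c) == (5 * a))) evaluates to true; next acc becomes 2; next (not (max(min(acc, -5), (tmp - b)) == (tmp - tmp))) evaluates to true; next tmp becomes 0; next tmp becomes 0; next final value -4
-10 vs -4 — the two versions disagree here.
verdict: not equivalent; witness: a=-1, b=-2, c=-6


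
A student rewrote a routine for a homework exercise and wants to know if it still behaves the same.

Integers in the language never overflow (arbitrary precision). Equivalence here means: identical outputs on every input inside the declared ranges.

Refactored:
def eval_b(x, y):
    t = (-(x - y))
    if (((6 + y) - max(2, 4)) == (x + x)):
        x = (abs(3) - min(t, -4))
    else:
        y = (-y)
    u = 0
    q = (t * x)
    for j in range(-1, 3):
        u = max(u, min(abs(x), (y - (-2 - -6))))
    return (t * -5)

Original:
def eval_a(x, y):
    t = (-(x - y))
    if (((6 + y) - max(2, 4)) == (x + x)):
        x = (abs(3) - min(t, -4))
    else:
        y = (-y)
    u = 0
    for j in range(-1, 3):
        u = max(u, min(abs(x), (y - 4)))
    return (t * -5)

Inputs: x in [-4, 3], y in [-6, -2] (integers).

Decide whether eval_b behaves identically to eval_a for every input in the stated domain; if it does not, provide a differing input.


This is a faithful refactor — constant usage differs, plus arithmetic usage differs, plus local variable names differ, plus statement counts differ, but the computed results match everywhere.
As a probe, take x=1, y=-2: eval_a runs t = -3; (((6 + y) - max(2, 4)) == (x + x)) -> false; y = 2; u = 0; [j=-1]; u = 0; [j=0]; u = 0; [j=1]; u = 0; [j=2]; u = 0; return 15; eval_b runs t = -3; (((6 + y) - max(2, 4)) == (x + x)) -> false; y = 2; u = 0; q = -3; [j=-1]; u = 0; [j=0]; u = 0; [j=1]; u = 0; [j=2]; u = 0; return 15; both end at 15.
Sweeping the whole domain (40 inputs) finds no disagreement.
verdict: equivalent


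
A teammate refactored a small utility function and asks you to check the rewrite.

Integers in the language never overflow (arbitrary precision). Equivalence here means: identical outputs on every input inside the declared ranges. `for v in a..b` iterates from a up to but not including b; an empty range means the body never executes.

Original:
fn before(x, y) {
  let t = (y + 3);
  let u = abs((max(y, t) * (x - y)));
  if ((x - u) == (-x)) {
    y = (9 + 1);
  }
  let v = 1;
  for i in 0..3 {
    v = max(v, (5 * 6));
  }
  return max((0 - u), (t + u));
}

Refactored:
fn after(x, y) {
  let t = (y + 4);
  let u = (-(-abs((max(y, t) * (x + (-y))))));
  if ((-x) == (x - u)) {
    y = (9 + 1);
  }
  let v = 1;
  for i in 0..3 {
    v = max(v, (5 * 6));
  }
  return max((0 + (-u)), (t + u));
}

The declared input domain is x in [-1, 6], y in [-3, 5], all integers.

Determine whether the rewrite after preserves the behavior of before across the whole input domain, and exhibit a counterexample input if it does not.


Not equivalent: x=-1, y=-3 separates them (0 vs 3).
before: t = 0; u = 0; ((x - u) == (-x)) -> false; v = 1; [i=0]; v = 30; [i=1]; v = 30; [i=2]; v = 30; return 0
after: t = 1; u = 2; ((-x) == (x - u)) -> false; v = 1; [i=0]; v = 30; [i=1]; v = 30; [i=2]; v = 30; return 3
verdict: not equivalent; witness: x=-1, y=-3


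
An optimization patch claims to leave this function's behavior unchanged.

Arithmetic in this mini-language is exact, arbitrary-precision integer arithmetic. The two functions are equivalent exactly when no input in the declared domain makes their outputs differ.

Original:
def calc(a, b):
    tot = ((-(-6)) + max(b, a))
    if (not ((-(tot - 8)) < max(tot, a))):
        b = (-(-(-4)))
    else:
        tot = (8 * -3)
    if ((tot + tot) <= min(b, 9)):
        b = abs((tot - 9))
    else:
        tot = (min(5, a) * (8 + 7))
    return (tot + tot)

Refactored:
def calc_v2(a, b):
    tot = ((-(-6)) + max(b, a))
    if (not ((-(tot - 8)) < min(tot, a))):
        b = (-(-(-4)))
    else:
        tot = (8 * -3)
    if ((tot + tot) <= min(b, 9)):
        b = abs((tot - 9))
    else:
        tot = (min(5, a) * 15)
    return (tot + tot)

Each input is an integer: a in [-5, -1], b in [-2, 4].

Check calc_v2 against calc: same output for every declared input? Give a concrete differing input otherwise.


Take a=-5, b=-1.
calc: tot = 5; (not ((-(tot - 8)) < max(tot, a))) -> false; tot = -24; ((tot + tot) <= min(b, 9)) -> true; b = 33; return -48
calc_v2: tot = 5; (not ((-(tot - 8)) < min(tot, a))) -> true; b = -4; ((tot + tot) <= min(b, 9)) -> false; tot = -75; return -150
-48 vs -150 — the two versions disagree here.
verdict: not equivalent; witness: a=-5, b=-1


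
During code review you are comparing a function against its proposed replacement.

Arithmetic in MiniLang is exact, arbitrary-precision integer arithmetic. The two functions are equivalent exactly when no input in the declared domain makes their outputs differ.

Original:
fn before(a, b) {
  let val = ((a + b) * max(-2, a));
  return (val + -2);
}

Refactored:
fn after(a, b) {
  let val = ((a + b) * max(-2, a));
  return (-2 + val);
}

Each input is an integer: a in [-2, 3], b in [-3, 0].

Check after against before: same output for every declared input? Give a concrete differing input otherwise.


Comparing the listings, the differences include: same computation, different form.
Spot check at a=-1, b=-1 — before: val=2, then returns 0. after: val=2, then returns 0. Both give 0.
Across all 24 domain points the two functions coincide.
verdict: equivalent


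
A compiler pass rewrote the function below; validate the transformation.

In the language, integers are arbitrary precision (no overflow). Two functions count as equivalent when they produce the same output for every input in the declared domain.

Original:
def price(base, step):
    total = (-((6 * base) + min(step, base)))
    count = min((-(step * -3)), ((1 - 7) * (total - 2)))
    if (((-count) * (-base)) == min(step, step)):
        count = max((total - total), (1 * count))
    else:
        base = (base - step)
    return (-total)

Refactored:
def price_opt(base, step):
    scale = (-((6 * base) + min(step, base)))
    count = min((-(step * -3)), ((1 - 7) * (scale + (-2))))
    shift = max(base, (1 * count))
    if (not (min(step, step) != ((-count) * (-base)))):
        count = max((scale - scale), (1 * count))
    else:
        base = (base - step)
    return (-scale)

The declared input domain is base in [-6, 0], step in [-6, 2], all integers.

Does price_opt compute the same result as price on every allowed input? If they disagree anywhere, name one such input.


Behavior is preserved: although constant usage differs; and boolean connective usage differs; and min/max/abs usage differs; and comparison usage differs; and statement counts differ; and arithmetic usage differs; and local variable names differ, the outputs never diverge.
One worked example (base=-3, step=-1) — price: total=21, then count=-114, then (((-count) * (-base)) == min(step, step)) is false, then base=-2, then returns -21; price_opt: scale=21, then count=-114, then shift=-3, then (not (min(step, step) != ((-count) * (-base)))) is false, then base=-2, then returns -21; agreement on -21.
Every one of the 63 inputs gives matching results.
verdict: equivalent


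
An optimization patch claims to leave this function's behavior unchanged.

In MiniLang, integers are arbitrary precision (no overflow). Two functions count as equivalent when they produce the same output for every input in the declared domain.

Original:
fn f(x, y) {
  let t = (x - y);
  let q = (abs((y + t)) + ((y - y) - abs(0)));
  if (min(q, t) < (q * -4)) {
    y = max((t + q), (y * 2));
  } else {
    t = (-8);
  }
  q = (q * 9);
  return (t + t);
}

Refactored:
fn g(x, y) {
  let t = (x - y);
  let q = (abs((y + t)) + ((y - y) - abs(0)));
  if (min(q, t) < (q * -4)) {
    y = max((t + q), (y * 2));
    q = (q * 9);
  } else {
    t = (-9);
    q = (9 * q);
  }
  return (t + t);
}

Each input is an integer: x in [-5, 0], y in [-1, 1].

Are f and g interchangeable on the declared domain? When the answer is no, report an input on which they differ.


On input x=-5, y=-1, f returns -16 while g returns -18.
verdict: not equivalent; witness: x=-5, y=-1


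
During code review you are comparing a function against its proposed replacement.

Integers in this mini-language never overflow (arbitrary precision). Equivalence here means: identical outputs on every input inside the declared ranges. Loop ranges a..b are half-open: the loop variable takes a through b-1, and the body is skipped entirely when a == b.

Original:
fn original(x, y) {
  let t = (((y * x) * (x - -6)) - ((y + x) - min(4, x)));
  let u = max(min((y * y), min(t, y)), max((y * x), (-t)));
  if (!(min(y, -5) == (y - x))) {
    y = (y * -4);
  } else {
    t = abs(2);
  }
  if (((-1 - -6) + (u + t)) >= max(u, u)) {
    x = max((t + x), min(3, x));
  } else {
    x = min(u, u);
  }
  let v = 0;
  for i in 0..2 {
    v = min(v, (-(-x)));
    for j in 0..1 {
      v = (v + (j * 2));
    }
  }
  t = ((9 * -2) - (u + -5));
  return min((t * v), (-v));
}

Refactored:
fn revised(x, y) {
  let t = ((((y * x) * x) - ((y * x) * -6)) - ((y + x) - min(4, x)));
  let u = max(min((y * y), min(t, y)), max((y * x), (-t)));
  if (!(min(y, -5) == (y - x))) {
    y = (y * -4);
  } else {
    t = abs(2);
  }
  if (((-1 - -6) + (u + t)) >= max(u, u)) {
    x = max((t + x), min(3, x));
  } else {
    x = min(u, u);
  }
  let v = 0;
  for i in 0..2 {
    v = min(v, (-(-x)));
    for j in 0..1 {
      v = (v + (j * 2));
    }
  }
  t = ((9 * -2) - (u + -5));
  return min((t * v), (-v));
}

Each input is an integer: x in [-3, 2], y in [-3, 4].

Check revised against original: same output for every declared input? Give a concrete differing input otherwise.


Comparing the listings, the differences include: arithmetic usage differs.
As a probe, take x=-1, y=2: original runs t := -12 | u := 12 | (!(min(y, -5) == (y - x))): true | y := -8 | (((-1 - -6) + (u + t)) >= max(u, u)): false | x := 12 | v := 0 | iter i=0: | v := 0 | iter j=0: | v := 0 | iter i=1: | v := 0 | iter j=0: | v := 0 | t := -25 | result 0; revised runs t := -12 | u := 12 | (!(min(y, -5) == (y - x))): true | y := -8 | (((-1 - -6) + (u + t)) >= max(u, u)): false | x := 12 | v := 0 | iter i=0: | v := 0 | iter j=0: | v := 0 | iter i=1: | v := 0 | iter j=0: | v := 0 | t := -25 | result 0; both end at 0.
An exhaustive pass over the 48 declared inputs shows identical outputs.
verdict: equivalent


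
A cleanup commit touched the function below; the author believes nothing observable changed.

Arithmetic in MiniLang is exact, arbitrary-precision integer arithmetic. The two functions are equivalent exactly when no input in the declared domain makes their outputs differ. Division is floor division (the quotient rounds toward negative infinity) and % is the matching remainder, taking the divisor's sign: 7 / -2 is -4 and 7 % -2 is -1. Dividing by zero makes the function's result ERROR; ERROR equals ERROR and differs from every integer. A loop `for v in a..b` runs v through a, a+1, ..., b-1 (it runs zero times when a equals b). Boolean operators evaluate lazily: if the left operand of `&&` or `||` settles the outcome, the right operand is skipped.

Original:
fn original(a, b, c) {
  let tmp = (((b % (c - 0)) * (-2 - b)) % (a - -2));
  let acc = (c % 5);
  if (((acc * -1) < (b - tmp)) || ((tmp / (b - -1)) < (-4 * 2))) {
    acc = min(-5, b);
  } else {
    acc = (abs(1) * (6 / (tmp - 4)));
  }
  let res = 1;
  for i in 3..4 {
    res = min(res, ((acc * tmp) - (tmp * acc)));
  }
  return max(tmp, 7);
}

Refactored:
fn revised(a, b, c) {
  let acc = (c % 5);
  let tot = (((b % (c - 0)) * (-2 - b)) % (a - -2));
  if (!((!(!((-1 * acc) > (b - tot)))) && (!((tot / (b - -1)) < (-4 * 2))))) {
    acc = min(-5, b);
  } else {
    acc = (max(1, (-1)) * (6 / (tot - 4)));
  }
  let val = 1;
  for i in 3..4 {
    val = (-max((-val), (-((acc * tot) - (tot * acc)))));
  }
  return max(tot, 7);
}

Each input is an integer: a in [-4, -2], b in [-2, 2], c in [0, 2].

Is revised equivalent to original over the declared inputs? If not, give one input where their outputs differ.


Input a=-4, b=-1, c=1: ERROR from original versus 7 from revised.
verdict: not equivalent; witness: a=-4, b=-1, c=1


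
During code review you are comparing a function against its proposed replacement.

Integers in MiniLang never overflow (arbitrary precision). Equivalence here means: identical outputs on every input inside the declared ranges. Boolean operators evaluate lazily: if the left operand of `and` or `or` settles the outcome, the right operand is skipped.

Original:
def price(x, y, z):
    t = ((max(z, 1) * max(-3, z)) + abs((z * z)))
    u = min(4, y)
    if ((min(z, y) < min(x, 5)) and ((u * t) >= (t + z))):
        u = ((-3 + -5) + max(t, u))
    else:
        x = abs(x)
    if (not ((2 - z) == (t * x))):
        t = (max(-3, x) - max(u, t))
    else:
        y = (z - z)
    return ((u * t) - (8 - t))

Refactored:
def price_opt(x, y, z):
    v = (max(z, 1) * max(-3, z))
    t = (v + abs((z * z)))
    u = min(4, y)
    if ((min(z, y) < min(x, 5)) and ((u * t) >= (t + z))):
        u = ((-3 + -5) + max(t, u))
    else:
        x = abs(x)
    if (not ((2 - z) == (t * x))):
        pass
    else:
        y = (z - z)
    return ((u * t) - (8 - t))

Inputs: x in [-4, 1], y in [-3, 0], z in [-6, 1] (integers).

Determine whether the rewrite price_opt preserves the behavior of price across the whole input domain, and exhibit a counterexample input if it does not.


Consider the input x=-4, y=-3, z=-6.
price: t = 33; u = -3; ((min(z, y) < min(x, 5)) and ((u * t) >= (t + z))) -> false; x = 4; (not ((2 - z) == (t * x))) -> true; t = -29; return 50
price_opt: v = -3; t = 33; u = -3; ((min(z, y) < min(x, 5)) and ((u * t) >= (t + z))) -> false; x = 4; (not ((2 - z) == (t * x))) -> true; return -74
50 and -74 differ, so these are not the same function on this domain.
verdict: not equivalent; witness: x=-4, y=-3, z=-6


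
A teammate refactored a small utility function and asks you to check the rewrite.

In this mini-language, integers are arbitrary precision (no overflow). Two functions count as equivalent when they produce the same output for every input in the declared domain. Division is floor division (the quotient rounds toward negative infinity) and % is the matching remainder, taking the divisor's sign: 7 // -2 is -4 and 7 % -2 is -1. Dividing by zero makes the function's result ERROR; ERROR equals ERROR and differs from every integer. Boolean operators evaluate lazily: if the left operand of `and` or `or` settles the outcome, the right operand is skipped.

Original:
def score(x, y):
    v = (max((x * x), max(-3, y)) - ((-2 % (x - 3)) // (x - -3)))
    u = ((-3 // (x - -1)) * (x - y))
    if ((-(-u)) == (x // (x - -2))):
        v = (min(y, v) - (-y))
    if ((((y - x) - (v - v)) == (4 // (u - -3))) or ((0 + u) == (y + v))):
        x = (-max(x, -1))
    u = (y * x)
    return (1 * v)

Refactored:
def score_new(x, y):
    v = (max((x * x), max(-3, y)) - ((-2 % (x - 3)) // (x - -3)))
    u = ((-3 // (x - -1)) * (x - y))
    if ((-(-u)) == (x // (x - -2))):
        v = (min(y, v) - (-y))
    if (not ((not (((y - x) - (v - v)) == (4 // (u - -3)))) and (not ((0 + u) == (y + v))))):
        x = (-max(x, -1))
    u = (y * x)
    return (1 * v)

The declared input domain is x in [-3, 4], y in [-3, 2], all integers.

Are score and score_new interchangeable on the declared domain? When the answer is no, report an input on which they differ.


The two are interchangeable: boolean connective usage differs, and every declared input agrees.
One worked example (x=1, y=2) — score: v := 2 | u := 2 | ((-(-u)) == (x // (x - -2))): false | ((((y - x) - (v - v)) == (4 // (u - -3))) or ((0 + u) == (y + v))): false | u := 2 | result 2; score_new: v := 2 | u := 2 | ((-(-u)) == (x // (x - -2))): false | (not ((not (((y - x) - (v - v)) == (4 // (u - -3)))) and (not ((0 + u) == (y + v))))): false | u := 2 | result 2; agreement on 2.
Across all 48 domain points the two functions coincide.
verdict: equivalent


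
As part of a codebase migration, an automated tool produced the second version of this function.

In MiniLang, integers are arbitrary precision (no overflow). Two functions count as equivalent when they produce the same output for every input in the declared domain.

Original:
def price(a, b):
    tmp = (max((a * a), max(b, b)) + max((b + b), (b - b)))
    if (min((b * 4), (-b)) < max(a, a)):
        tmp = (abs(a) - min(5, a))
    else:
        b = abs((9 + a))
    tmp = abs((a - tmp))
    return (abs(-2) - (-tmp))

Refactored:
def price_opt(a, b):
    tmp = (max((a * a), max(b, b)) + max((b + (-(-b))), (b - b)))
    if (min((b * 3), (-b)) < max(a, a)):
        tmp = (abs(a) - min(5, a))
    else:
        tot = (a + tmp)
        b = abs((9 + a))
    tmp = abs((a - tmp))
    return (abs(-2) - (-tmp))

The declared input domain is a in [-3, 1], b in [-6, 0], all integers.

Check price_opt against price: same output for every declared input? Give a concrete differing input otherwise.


Input a=-3, b=-1: 11 from price versus 14 from price_opt.
verdict: not equivalent; witness: a=-3, b=-1


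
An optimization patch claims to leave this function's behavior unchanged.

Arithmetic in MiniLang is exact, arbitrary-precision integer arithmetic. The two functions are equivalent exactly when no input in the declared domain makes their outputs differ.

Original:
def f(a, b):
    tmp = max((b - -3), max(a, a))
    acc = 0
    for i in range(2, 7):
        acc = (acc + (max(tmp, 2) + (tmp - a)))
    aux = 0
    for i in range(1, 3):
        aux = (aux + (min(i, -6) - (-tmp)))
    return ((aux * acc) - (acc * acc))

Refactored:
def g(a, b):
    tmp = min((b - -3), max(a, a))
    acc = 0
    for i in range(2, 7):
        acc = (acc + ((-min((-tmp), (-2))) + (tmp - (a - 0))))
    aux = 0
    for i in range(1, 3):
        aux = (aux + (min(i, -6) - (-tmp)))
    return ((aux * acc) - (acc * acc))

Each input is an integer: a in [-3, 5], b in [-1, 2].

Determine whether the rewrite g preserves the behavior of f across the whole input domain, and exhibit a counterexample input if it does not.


On input a=-3, b=-1, f returns -1505 while g returns -280.
verdict: not equivalent; witness: a=-3, b=-1


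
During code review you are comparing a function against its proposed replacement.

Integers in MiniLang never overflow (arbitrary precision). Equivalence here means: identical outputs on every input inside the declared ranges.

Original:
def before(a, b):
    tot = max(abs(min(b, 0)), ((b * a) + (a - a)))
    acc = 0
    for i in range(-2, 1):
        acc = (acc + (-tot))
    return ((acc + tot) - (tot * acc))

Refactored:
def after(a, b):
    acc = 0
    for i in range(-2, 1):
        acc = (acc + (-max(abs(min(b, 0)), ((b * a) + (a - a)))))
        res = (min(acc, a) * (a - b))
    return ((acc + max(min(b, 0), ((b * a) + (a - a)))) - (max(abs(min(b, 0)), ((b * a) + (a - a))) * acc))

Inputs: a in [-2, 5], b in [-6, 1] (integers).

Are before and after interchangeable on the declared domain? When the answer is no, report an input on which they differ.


Consider the input a=0, b=-6.
before: tot becomes 6; next acc becomes 0; next at i=-2:; next acc becomes -6; next at i=-1:; next acc becomes -12; next at i=0:; next acc becomes -18; next final value 96
after: acc becomes 0; next at i=-2:; next acc becomes -6; next res becomes -36; next at i=-1:; next acc becomes -12; next res becomes -72; next at i=0:; next acc becomes -18; next res becomes -108; next final value 90
96 vs 90 — the two versions disagree here.
verdict: not equivalent; witness: a=0, b=-6


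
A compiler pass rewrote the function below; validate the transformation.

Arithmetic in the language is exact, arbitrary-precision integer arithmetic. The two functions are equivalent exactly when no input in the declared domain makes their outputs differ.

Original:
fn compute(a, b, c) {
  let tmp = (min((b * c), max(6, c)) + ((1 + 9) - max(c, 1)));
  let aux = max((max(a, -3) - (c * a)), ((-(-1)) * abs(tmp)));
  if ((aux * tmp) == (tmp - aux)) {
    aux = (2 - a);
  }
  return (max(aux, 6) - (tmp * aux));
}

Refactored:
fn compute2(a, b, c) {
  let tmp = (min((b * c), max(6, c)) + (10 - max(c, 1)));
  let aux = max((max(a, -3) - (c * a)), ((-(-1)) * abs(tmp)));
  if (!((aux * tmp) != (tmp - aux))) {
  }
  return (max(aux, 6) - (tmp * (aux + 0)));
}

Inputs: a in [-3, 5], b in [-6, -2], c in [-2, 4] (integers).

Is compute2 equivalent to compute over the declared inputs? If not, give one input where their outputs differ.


There is a counterexample at a=-2, b=-5, c=2: 14 on one side, 10 on the other.
compute: tmp=-2, then aux=2, then ((aux * tmp) == (tmp - aux)) is true, then aux=4, then returns 14
compute2: tmp=-2, then aux=2, then (!((aux * tmp) != (tmp - aux))) is true, then returns 10
verdict: not equivalent; witness: a=-2, b=-5, c=2


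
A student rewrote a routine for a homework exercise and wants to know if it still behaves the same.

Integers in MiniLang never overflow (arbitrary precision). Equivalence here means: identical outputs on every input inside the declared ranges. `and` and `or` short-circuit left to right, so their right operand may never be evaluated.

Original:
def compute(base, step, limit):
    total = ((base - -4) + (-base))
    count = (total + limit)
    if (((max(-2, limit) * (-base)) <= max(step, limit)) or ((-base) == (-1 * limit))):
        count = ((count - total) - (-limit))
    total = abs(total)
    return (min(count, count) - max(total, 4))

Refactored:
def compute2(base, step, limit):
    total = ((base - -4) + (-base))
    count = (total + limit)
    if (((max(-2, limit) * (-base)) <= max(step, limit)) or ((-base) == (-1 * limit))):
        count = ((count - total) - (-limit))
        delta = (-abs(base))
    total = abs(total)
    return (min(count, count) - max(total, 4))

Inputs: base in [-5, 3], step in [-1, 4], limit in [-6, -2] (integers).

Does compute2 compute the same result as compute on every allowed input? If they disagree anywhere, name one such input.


Equivalent — the differences include min/max/abs usage differs; and statement counts differ; and local variable names differ, yet no declared input distinguishes the two.
Tracing base=-4, step=4, limit=-3: compute: total = 4; count = 1; (((max(-2, limit) * (-base)) <= max(step, limit)) or ((-base) == (-1 * limit))) -> true; count = -6; total = 4; return -10 | compute2: total = 4; count = 1; (((max(-2, limit) * (-base)) <= max(step, limit)) or ((-base) == (-1 * limit))) -> true; count = -6; delta = -4; total = 4; return -10 — matching result -10.
Every one of the 270 inputs gives matching results.
verdict: equivalent


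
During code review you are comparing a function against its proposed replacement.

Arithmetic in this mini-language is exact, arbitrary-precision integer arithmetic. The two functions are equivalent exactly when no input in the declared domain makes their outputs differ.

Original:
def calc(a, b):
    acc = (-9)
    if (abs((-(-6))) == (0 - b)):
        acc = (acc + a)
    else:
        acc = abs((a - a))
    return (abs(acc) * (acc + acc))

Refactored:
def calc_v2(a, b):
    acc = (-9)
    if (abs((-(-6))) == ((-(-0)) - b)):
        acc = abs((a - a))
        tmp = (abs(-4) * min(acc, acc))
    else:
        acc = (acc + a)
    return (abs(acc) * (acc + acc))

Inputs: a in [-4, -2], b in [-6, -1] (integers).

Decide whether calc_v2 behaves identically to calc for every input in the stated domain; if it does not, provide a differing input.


These are not equivalent — on a=-4, b=-6 the outputs split (-338 vs 0).
calc: acc = -9; (abs((-(-6))) == (0 - b)) -> true; acc = -13; return -338
calc_v2: acc = -9; (abs((-(-6))) == ((-(-0)) - b)) -> true; acc = 0; tmp = 0; return 0
verdict: not equivalent; witness: a=-4, b=-6


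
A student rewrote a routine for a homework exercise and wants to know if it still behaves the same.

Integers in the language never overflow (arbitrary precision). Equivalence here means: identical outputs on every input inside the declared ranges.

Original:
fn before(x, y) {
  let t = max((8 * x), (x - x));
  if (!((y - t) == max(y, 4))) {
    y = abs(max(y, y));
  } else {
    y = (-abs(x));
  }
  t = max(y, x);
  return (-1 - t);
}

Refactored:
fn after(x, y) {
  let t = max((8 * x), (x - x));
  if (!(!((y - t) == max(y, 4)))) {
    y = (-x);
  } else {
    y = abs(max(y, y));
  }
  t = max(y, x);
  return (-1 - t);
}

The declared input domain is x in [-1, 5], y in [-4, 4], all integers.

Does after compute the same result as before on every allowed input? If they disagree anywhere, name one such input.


The rewrite breaks on x=-1, y=4, where the results are 0 and -2.
before: t = 0; (!((y - t) == max(y, 4))) -> false; y = -1; t = -1; return 0
after: t = 0; (!(!((y - t) == max(y, 4)))) -> true; y = 1; t = 1; return -2
verdict: not equivalent; witness: x=-1, y=4
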